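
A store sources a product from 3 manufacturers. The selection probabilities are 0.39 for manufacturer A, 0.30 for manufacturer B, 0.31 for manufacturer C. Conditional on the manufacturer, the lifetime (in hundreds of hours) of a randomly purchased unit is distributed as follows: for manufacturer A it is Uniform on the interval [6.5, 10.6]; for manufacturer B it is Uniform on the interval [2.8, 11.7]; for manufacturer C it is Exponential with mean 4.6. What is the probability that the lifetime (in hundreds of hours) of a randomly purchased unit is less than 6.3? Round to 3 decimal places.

0.349

Conditional on each manufacturer, P(X < 6.3): A: 0; B: 0.393258; C: 0.745783.
By total probability, P(X < 6.3) = 0.39·0 + 0.3·0.393258 + 0.31·0.745783 = 0.34917.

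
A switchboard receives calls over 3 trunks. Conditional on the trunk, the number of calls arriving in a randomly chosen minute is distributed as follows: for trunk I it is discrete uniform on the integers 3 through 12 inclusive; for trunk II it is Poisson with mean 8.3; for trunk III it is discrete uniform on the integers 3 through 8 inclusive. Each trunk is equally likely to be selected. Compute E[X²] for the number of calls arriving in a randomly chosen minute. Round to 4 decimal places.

For each component E[X²] = Var + (mean)², giving I: 64.5; II: 77.19; III: 33.1667.
Overall E[X²] = 0.333333·64.5 + 0.333333·77.19 + 0.333333·33.1667 = 58.2856.

58.2856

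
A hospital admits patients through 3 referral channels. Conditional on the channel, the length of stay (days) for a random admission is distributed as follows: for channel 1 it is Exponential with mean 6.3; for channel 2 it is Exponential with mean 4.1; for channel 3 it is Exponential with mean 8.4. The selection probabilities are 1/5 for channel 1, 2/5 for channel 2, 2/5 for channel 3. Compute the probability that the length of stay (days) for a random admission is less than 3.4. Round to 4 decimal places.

0.4420

Conditional on each channel, P(X < 3.4): 1: 0.417067; 2: 0.563632; 3: 0.332864.
By total probability, P(X < 3.4) = 0.2·0.417067 + 0.4·0.563632 + 0.4·0.332864 = 0.442012.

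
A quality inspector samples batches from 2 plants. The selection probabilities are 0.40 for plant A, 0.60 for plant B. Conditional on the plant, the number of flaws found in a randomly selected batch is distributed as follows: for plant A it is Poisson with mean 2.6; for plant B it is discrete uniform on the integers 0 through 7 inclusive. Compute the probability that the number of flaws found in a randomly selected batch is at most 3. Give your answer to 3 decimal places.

Conditional on each plant, P(X ≤ 3): A: 0.736002; B: 0.5.
By total probability, P(X ≤ 3) = 0.4·0.736002 + 0.6·0.5 = 0.594401.

0.594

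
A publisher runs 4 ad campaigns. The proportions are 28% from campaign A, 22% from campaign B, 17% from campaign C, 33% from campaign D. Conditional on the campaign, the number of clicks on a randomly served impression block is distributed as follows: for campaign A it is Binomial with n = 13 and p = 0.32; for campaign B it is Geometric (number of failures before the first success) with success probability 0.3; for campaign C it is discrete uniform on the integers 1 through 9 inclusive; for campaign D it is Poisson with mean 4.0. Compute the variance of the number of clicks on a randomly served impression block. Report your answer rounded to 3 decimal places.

5.722

Per component, A: μ=4.16, E[X²]=20.1344; B: μ=2.33333, E[X²]=13.2222; C: μ=5, E[X²]=31.6667; D: μ=4, E[X²]=20.
E[X] = 0.28·4.16 + 0.22·2.33333 + 0.17·5 + 0.33·4 = 3.84813.
E[X²] = 0.28·20.1344 + 0.22·13.2222 + 0.17·31.6667 + 0.33·20 = 20.5299.
Var(X) = E[X²] − (E[X])² = 20.5299 − 14.8081 = 5.72172.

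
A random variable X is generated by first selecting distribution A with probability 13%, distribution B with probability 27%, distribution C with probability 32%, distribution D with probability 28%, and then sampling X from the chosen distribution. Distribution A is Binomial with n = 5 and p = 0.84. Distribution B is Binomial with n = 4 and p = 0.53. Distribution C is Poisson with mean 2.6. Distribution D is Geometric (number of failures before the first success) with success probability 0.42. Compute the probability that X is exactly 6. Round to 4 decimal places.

0.0147

Conditional on each component, P(X = 6): A: 0; B: 0; C: 0.0318671; D: 0.0159889.
By total probability, P(X = 6) = 0.13·0 + 0.27·0 + 0.32·0.0318671 + 0.28·0.0159889 = 0.0146743.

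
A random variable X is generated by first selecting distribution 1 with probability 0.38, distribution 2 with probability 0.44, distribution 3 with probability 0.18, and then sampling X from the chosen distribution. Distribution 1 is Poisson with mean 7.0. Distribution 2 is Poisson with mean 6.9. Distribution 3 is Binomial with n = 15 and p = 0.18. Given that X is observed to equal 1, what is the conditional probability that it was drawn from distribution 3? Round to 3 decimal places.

0.846

Likelihoods P(X=1 | ·): 1: 0.00638317; 2: 0.00695372; 3: 0.167787.
Posterior ∝ prior × likelihood. Numerator for 3: 0.18·0.167787 = 0.0302016.
Normalizing constant: 0.38·0.00638317 + 0.44·0.00695372 + 0.18·0.167787 = 0.0356869.
P(3 | observation) = 0.0302016 / 0.0356869 = 0.846295.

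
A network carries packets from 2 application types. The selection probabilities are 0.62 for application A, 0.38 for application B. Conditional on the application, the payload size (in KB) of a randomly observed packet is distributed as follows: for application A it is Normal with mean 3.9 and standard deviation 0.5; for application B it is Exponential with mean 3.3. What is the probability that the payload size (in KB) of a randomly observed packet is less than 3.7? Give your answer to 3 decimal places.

0.470

Conditional on each application, P(X < 3.7): A: 0.344578; B: 0.674115.
By total probability, P(X < 3.7) = 0.62·0.344578 + 0.38·0.674115 = 0.469802.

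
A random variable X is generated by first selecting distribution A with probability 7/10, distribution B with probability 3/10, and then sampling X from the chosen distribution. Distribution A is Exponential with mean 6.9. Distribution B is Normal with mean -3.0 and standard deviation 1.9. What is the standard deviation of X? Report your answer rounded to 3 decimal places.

7.416

Per component, A: μ=6.9, E[X²]=95.22; B: μ=-3, E[X²]=12.61.
E[X] = 0.7·6.9 + 0.3·-3 = 3.93.
E[X²] = 0.7·95.22 + 0.3·12.61 = 70.437.
Var(X) = E[X²] − (E[X])² = 70.437 − 15.4449 = 54.9921.
SD(X) = √54.9921 = 7.41567.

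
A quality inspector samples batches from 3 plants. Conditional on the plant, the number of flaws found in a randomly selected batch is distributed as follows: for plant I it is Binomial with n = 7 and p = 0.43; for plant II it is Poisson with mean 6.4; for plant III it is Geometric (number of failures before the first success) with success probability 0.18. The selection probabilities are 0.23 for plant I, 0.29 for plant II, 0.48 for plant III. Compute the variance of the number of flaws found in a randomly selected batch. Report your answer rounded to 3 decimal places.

15.903

Per component, I: μ=3.01, E[X²]=10.7758; II: μ=6.4, E[X²]=47.36; III: μ=4.55556, E[X²]=46.0617.
E[X] = 0.23·3.01 + 0.29·6.4 + 0.48·4.55556 = 4.73497.
E[X²] = 0.23·10.7758 + 0.29·47.36 + 0.48·46.0617 = 38.3225.
Var(X) = E[X²] − (E[X])² = 38.3225 − 22.4199 = 15.9026.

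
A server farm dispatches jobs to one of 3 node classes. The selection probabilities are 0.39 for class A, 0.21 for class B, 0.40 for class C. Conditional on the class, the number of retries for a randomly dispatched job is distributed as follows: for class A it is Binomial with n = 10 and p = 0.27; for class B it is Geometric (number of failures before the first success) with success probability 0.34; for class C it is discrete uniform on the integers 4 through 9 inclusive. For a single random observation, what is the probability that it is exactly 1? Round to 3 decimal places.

0.109

Conditional on each class, P(X = 1): A: 0.158953; B: 0.2244; C: 0.
By total probability, P(X = 1) = 0.39·0.158953 + 0.21·0.2244 + 0.4·0 = 0.109116.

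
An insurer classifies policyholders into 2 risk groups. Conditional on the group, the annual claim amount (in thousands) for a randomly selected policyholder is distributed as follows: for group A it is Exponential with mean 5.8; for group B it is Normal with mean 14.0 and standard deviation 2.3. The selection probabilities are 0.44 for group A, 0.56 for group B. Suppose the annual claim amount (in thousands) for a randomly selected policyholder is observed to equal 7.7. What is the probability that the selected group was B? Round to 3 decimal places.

0.102

Likelihoods f(7.7 | ·): A: 0.0457097; B: 0.00407345.
Posterior ∝ prior × likelihood. Numerator for B: 0.56·0.00407345 = 0.00228113.
Normalizing constant: 0.44·0.0457097 + 0.56·0.00407345 = 0.0223934.
P(B | observation) = 0.00228113 / 0.0223934 = 0.101866.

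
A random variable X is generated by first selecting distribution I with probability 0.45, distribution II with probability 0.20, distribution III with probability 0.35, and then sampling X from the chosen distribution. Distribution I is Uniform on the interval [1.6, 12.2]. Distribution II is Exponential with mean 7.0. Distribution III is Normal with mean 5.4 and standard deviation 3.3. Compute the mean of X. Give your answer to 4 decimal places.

6.3950

Component means — I: 6.9; II: 7; III: 5.4.
E[X] = 0.45·6.9 + 0.2·7 + 0.35·5.4 = 6.395.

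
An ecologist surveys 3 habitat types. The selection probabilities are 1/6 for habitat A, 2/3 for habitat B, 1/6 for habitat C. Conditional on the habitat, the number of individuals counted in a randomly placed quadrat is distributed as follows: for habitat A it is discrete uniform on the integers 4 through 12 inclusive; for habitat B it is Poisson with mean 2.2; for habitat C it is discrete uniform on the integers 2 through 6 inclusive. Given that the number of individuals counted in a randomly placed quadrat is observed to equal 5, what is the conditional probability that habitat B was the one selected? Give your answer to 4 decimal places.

Likelihoods P(X=5 | ·): A: 0.111111; B: 0.0475866; C: 0.2.
Posterior ∝ prior × likelihood. Numerator for B: 0.666667·0.0475866 = 0.0317244.
Normalizing constant: 0.166667·0.111111 + 0.666667·0.0475866 + 0.166667·0.2 = 0.0835762.
P(B | observation) = 0.0317244 / 0.0835762 = 0.379586.

0.3796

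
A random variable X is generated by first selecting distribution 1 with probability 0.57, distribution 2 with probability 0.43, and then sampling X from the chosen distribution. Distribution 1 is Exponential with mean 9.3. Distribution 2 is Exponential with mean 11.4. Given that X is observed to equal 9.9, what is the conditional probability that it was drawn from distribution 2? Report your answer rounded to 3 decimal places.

Likelihoods f(9.9 | ·): 1: 0.0370855; 2: 0.0368082.
Posterior ∝ prior × likelihood. Numerator for 2: 0.43·0.0368082 = 0.0158275.
Normalizing constant: 0.57·0.0370855 + 0.43·0.0368082 = 0.0369662.
P(2 | observation) = 0.0158275 / 0.0369662 = 0.428162.

0.428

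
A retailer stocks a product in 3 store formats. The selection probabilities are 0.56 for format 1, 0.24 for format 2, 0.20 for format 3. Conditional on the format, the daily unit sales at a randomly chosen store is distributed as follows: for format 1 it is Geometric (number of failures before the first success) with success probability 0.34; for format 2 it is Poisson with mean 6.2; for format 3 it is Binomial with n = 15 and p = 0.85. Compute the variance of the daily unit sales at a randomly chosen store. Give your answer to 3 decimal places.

22.650

Per component, 1: μ=1.94118, E[X²]=9.47751; 2: μ=6.2, E[X²]=44.64; 3: μ=12.75, E[X²]=164.475.
E[X] = 0.56·1.94118 + 0.24·6.2 + 0.2·12.75 = 5.12506.
E[X²] = 0.56·9.47751 + 0.24·44.64 + 0.2·164.475 = 48.916.
Var(X) = E[X²] − (E[X])² = 48.916 − 26.2662 = 22.6498.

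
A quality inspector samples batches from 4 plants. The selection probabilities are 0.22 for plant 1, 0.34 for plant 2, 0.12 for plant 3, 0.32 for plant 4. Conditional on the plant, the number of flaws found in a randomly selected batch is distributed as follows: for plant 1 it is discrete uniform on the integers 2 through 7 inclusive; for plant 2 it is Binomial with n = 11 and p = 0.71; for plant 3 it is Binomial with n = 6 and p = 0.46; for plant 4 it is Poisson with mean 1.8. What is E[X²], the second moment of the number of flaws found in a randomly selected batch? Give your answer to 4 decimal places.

For each component E[X²] = Var + (mean)², giving 1: 23.1667; 2: 63.261; 3: 9.108; 4: 5.04.
Overall E[X²] = 0.22·23.1667 + 0.34·63.261 + 0.12·9.108 + 0.32·5.04 = 29.3112.

29.3112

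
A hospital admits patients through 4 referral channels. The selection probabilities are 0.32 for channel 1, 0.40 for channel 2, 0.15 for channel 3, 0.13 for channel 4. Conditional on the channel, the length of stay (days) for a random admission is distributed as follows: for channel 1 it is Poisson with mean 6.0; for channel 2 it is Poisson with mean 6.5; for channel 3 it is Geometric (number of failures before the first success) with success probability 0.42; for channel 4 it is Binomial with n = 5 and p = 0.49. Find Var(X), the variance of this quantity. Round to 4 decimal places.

9.2035

Per component, 1: μ=6, E[X²]=42; 2: μ=6.5, E[X²]=48.75; 3: μ=1.38095, E[X²]=5.19501; 4: μ=2.45, E[X²]=7.252.
E[X] = 0.32·6 + 0.4·6.5 + 0.15·1.38095 + 0.13·2.45 = 5.04564.
E[X²] = 0.32·42 + 0.4·48.75 + 0.15·5.19501 + 0.13·7.252 = 34.662.
Var(X) = E[X²] − (E[X])² = 34.662 − 25.4585 = 9.2035.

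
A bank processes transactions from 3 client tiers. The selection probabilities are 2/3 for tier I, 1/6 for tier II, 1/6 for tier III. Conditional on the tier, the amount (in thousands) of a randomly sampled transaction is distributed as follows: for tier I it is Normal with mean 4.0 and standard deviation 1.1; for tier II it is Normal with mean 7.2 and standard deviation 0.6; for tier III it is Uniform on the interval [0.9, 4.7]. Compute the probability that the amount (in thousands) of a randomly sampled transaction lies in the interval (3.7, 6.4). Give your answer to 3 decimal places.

Conditional on each tier, P(3.7 < X < 6.4): I: 0.592907; II: 0.0912112; III: 0.263158.
By total probability, P(3.7 < X < 6.4) = 0.666667·0.592907 + 0.166667·0.0912112 + 0.166667·0.263158 = 0.454333.

0.454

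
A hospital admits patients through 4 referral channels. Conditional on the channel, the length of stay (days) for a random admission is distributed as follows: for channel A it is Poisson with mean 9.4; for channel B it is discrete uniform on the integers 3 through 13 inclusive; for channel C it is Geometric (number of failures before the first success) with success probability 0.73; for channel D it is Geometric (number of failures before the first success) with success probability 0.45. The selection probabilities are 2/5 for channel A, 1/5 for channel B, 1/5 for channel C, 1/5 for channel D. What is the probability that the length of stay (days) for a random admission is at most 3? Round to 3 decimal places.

Conditional on each channel, P(X ≤ 3): A: 0.0159666; B: 0.0909091; C: 0.994686; D: 0.908494.
By total probability, P(X ≤ 3) = 0.4·0.0159666 + 0.2·0.0909091 + 0.2·0.994686 + 0.2·0.908494 = 0.405204.

0.405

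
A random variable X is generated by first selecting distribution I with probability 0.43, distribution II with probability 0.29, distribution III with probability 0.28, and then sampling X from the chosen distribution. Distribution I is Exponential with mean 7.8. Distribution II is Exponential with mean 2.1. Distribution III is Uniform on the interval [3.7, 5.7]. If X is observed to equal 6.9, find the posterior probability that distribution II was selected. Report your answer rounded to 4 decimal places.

Likelihoods f(6.9 | ·): I: 0.0529324; II: 0.0178161; III: 0.
Posterior ∝ prior × likelihood. Numerator for II: 0.29·0.0178161 = 0.00516667.
Normalizing constant: 0.43·0.0529324 + 0.29·0.0178161 + 0.28·0 = 0.0279276.
P(II | observation) = 0.00516667 / 0.0279276 = 0.185002.

0.1850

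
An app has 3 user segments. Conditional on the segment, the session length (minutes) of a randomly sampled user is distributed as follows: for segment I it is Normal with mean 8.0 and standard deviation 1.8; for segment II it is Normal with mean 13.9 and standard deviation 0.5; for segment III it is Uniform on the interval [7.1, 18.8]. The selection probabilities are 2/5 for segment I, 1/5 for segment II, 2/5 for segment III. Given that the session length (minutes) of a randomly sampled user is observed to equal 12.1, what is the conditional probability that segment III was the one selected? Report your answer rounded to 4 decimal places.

0.8327

Likelihoods f(12.1 | ·): I: 0.0165584; II: 0.0012238; III: 0.0854701.
Posterior ∝ prior × likelihood. Numerator for III: 0.4·0.0854701 = 0.034188.
Normalizing constant: 0.4·0.0165584 + 0.2·0.0012238 + 0.4·0.0854701 = 0.0410562.
P(III | observation) = 0.034188 / 0.0410562 = 0.832714.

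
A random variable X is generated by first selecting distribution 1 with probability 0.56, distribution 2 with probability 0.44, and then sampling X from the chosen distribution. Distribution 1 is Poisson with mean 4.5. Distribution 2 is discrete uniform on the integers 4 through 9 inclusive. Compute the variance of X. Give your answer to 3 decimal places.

4.789

Per component, 1: μ=4.5, E[X²]=24.75; 2: μ=6.5, E[X²]=45.1667.
E[X] = 0.56·4.5 + 0.44·6.5 = 5.38.
E[X²] = 0.56·24.75 + 0.44·45.1667 = 33.7333.
Var(X) = E[X²] − (E[X])² = 33.7333 − 28.9444 = 4.78893.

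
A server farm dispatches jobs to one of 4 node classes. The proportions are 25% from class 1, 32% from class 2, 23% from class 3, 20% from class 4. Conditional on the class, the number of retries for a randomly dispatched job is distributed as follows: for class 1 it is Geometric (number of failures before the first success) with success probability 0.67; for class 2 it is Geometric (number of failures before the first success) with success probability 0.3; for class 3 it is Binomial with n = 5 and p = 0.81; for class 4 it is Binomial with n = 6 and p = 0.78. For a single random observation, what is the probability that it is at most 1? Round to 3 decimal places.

0.388

Conditional on each class, P(X ≤ 1): 1: 0.8911; 2: 0.51; 3: 0.00552561; 4: 0.00252528.
By total probability, P(X ≤ 1) = 0.25·0.8911 + 0.32·0.51 + 0.23·0.00552561 + 0.2·0.00252528 = 0.387751.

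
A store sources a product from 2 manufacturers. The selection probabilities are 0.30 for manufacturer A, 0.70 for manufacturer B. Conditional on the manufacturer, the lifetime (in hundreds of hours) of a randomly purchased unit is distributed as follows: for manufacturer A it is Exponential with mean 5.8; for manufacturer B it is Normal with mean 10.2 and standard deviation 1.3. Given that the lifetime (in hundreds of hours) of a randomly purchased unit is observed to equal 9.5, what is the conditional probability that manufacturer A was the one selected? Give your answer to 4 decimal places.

0.0513

Likelihoods f(9.5 | ·): A: 0.0335141; B: 0.265465.
Posterior ∝ prior × likelihood. Numerator for A: 0.3·0.0335141 = 0.0100542.
Normalizing constant: 0.3·0.0335141 + 0.7·0.265465 = 0.19588.
P(A | observation) = 0.0100542 / 0.19588 = 0.0513286.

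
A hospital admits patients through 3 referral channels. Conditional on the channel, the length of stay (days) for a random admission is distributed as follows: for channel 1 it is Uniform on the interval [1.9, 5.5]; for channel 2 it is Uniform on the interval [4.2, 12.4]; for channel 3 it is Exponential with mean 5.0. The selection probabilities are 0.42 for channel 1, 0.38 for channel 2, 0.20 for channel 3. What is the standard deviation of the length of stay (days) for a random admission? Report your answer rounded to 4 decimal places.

3.4539

Per component, 1: μ=3.7, E[X²]=14.77; 2: μ=8.3, E[X²]=74.4933; 3: μ=5, E[X²]=50.
E[X] = 0.42·3.7 + 0.38·8.3 + 0.2·5 = 5.708.
E[X²] = 0.42·14.77 + 0.38·74.4933 + 0.2·50 = 44.5109.
Var(X) = E[X²] − (E[X])² = 44.5109 − 32.5813 = 11.9296.
SD(X) = √11.9296 = 3.45393.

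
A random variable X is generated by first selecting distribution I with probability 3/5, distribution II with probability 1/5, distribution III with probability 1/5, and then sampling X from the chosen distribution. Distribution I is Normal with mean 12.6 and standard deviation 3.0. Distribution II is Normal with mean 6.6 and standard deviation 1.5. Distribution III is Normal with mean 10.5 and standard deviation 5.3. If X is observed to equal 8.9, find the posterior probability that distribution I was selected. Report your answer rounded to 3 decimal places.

Likelihoods f(8.9 | ·): I: 0.0621561; II: 0.0820883; III: 0.0719191.
Posterior ∝ prior × likelihood. Numerator for I: 0.6·0.0621561 = 0.0372937.
Normalizing constant: 0.6·0.0621561 + 0.2·0.0820883 + 0.2·0.0719191 = 0.0680952.
P(I | observation) = 0.0372937 / 0.0680952 = 0.54767.

0.548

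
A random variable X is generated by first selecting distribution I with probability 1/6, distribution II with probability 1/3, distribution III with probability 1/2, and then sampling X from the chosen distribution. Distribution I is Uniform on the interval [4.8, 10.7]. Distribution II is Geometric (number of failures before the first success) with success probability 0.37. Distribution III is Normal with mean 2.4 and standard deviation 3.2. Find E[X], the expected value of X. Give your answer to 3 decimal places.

3.059

Component means — I: 7.75; II: 1.7027; III: 2.4.
E[X] = 0.166667·7.75 + 0.333333·1.7027 + 0.5·2.4 = 3.05923.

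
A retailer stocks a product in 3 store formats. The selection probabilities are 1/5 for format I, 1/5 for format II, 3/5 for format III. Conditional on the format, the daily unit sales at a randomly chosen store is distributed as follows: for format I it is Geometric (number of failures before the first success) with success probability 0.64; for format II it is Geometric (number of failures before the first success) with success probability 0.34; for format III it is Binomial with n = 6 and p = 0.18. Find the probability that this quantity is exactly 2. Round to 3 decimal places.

0.178

Conditional on each format, P(X = 2): I: 0.082944; II: 0.148104; III: 0.219731.
By total probability, P(X = 2) = 0.2·0.082944 + 0.2·0.148104 + 0.6·0.219731 = 0.178048.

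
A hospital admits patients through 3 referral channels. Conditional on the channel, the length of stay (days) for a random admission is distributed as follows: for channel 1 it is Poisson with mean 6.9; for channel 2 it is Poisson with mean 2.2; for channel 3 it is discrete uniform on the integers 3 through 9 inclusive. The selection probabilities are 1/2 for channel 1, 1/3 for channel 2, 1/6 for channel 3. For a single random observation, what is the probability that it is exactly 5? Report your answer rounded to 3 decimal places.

0.105

Conditional on each channel, P(X = 5): 1: 0.131351; 2: 0.0475866; 3: 0.142857.
By total probability, P(X = 5) = 0.5·0.131351 + 0.333333·0.0475866 + 0.166667·0.142857 = 0.105347.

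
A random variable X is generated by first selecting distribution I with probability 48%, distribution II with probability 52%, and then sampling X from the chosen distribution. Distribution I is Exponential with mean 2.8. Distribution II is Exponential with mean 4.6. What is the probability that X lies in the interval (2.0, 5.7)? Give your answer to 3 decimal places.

Conditional on each component, P(2.0 < X < 5.7): I: 0.358954; II: 0.357769.
By total probability, P(2.0 < X < 5.7) = 0.48·0.358954 + 0.52·0.357769 = 0.358338.

0.358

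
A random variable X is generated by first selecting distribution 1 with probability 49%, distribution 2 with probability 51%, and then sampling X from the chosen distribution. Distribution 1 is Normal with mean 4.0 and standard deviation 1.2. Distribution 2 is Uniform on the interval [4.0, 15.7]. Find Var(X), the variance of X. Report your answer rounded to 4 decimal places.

15.0756

Per component, 1: μ=4, E[X²]=17.44; 2: μ=9.85, E[X²]=108.43.
E[X] = 0.49·4 + 0.51·9.85 = 6.9835.
E[X²] = 0.49·17.44 + 0.51·108.43 = 63.8449.
Var(X) = E[X²] − (E[X])² = 63.8449 − 48.7693 = 15.0756.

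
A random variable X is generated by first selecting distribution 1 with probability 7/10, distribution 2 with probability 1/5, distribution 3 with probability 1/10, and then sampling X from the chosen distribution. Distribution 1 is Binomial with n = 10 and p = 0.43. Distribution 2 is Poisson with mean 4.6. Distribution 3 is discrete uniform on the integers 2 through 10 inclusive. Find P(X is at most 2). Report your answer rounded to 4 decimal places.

0.1302

Conditional on each component, P(X ≤ 2): 1: 0.123646; 2: 0.162639; 3: 0.111111.
By total probability, P(X ≤ 2) = 0.7·0.123646 + 0.2·0.162639 + 0.1·0.111111 = 0.130191.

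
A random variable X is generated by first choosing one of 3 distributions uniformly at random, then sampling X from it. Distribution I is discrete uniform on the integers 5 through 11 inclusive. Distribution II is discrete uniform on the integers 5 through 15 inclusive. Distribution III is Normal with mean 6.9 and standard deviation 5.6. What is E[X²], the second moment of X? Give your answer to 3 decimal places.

For each component E[X²] = Var + (mean)², giving I: 68; II: 110; III: 78.97.
Overall E[X²] = 0.333333·68 + 0.333333·110 + 0.333333·78.97 = 85.6567.

85.657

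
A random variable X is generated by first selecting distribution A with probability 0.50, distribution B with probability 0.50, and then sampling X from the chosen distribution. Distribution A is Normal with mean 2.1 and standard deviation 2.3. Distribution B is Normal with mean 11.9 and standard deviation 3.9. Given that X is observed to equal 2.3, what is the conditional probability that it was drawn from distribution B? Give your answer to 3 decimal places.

Likelihoods f(2.3 | ·): A: 0.172799; B: 0.00494439.
Posterior ∝ prior × likelihood. Numerator for B: 0.5·0.00494439 = 0.0024722.
Normalizing constant: 0.5·0.172799 + 0.5·0.00494439 = 0.0888715.
P(B | observation) = 0.0024722 / 0.0888715 = 0.0278177.

0.028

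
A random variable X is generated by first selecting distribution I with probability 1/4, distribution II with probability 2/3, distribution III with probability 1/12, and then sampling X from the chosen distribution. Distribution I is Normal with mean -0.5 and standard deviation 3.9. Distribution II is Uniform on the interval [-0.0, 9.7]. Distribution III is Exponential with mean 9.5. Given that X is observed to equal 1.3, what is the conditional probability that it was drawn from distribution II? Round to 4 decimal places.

Likelihoods f(1.3 | ·): I: 0.0919579; II: 0.103093; III: 0.0918008.
Posterior ∝ prior × likelihood. Numerator for II: 0.666667·0.103093 = 0.0687285.
Normalizing constant: 0.25·0.0919579 + 0.666667·0.103093 + 0.0833333·0.0918008 = 0.0993681.
P(II | observation) = 0.0687285 / 0.0993681 = 0.691656.

0.6917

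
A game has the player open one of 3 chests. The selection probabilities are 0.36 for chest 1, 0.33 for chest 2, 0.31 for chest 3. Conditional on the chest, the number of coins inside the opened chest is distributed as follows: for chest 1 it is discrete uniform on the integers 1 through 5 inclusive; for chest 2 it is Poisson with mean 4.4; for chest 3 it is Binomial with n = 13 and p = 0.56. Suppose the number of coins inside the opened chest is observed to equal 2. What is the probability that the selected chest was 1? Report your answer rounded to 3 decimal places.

0.642

Likelihoods P(X=2 | ·): 1: 0.2; 2: 0.118845; 3: 0.00292718.
Posterior ∝ prior × likelihood. Numerator for 1: 0.36·0.2 = 0.072.
Normalizing constant: 0.36·0.2 + 0.33·0.118845 + 0.31·0.00292718 = 0.112126.
P(1 | observation) = 0.072 / 0.112126 = 0.642134.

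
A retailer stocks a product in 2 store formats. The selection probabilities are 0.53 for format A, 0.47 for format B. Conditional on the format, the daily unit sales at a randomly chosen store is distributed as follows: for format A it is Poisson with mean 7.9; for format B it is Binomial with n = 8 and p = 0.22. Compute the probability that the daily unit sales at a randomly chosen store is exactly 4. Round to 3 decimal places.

Conditional on each format, P(X = 4): A: 0.0601687; B: 0.060697.
By total probability, P(X = 4) = 0.53·0.0601687 + 0.47·0.060697 = 0.060417.

0.060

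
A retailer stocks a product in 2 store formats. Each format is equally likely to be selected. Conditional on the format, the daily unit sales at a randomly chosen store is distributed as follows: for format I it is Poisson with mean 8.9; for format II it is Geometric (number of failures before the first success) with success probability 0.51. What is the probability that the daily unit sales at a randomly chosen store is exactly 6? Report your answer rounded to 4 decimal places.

0.0506

Conditional on each format, P(X = 6): I: 0.0941427; II: 0.00705906.
By total probability, P(X = 6) = 0.5·0.0941427 + 0.5·0.00705906 = 0.0506009.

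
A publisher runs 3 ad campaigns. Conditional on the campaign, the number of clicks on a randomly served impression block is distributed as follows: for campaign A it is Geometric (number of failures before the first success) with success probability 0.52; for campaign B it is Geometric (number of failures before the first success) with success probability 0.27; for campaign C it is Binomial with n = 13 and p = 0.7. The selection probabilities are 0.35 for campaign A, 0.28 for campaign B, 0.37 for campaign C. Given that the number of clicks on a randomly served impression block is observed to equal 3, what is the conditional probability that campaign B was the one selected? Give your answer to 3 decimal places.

0.591

Likelihoods P(X=3 | ·): A: 0.0575078; B: 0.105035; C: 0.000579259.
Posterior ∝ prior × likelihood. Numerator for B: 0.28·0.105035 = 0.0294097.
Normalizing constant: 0.35·0.0575078 + 0.28·0.105035 + 0.37·0.000579259 = 0.0497518.
P(B | observation) = 0.0294097 / 0.0497518 = 0.591129.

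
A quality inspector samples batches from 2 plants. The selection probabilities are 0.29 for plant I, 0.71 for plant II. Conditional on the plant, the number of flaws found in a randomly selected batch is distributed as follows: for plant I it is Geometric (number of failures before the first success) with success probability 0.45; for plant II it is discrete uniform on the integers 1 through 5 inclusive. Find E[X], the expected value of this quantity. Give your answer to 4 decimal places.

Component means — I: 1.22222; II: 3.
E[X] = 0.29·1.22222 + 0.71·3 = 2.48444.

2.4844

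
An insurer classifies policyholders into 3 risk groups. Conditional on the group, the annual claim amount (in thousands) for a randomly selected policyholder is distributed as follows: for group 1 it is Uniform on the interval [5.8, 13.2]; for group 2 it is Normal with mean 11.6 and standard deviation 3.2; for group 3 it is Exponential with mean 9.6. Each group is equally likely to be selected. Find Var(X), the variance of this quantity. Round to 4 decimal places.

36.5900

Per component, 1: μ=9.5, E[X²]=94.8133; 2: μ=11.6, E[X²]=144.8; 3: μ=9.6, E[X²]=184.32.
E[X] = 0.333333·9.5 + 0.333333·11.6 + 0.333333·9.6 = 10.2333.
E[X²] = 0.333333·94.8133 + 0.333333·144.8 + 0.333333·184.32 = 141.311.
Var(X) = E[X²] − (E[X])² = 141.311 − 104.721 = 36.59.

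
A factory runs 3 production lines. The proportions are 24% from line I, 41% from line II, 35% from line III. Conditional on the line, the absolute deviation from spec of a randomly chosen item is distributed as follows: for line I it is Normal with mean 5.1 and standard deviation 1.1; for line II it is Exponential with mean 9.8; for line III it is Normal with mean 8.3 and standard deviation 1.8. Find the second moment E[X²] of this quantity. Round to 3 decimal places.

For each component E[X²] = Var + (mean)², giving I: 27.22; II: 192.08; III: 72.13.
Overall E[X²] = 0.24·27.22 + 0.41·192.08 + 0.35·72.13 = 110.531.

110.531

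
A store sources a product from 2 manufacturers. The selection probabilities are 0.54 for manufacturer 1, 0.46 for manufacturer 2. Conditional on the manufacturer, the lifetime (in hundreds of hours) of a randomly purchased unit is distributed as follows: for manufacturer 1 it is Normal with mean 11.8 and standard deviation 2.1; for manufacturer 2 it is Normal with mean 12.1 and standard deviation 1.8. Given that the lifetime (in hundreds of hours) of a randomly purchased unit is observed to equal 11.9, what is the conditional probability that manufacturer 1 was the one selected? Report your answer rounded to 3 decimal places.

Likelihoods f(11.9 | ·): 1: 0.189757; 2: 0.220271.
Posterior ∝ prior × likelihood. Numerator for 1: 0.54·0.189757 = 0.102469.
Normalizing constant: 0.54·0.189757 + 0.46·0.220271 = 0.203793.
P(1 | observation) = 0.102469 / 0.203793 = 0.502808.

0.503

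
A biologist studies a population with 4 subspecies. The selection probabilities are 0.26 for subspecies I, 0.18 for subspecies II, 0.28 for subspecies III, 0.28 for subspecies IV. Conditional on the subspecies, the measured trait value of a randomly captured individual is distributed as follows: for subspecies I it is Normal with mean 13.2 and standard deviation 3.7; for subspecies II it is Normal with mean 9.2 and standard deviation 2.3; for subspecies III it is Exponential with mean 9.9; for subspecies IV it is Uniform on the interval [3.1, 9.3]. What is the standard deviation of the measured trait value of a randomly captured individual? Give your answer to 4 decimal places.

Per component, I: μ=13.2, E[X²]=187.93; II: μ=9.2, E[X²]=89.93; III: μ=9.9, E[X²]=196.02; IV: μ=6.2, E[X²]=41.6433.
E[X] = 0.26·13.2 + 0.18·9.2 + 0.28·9.9 + 0.28·6.2 = 9.596.
E[X²] = 0.26·187.93 + 0.18·89.93 + 0.28·196.02 + 0.28·41.6433 = 131.595.
Var(X) = E[X²] − (E[X])² = 131.595 − 92.0832 = 39.5117.
SD(X) = √39.5117 = 6.28583.

6.2858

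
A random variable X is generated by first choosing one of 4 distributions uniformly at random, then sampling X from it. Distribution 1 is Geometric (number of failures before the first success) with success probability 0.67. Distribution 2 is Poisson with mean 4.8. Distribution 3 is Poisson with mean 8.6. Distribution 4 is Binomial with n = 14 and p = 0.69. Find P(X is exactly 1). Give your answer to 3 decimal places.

0.066

Conditional on each component, P(X = 1): 1: 0.2211; 2: 0.0395028; 3: 0.00158331; 4: 2.35873e-06.
By total probability, P(X = 1) = 0.25·0.2211 + 0.25·0.0395028 + 0.25·0.00158331 + 0.25·2.35873e-06 = 0.0655471.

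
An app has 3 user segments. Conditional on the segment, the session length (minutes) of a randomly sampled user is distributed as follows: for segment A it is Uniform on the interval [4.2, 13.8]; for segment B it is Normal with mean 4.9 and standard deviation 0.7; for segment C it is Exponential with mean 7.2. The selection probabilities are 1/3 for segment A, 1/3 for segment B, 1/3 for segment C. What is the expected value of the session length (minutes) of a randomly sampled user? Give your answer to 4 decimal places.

Component means — A: 9; B: 4.9; C: 7.2.
E[X] = 0.333333·9 + 0.333333·4.9 + 0.333333·7.2 = 7.03333.

7.0333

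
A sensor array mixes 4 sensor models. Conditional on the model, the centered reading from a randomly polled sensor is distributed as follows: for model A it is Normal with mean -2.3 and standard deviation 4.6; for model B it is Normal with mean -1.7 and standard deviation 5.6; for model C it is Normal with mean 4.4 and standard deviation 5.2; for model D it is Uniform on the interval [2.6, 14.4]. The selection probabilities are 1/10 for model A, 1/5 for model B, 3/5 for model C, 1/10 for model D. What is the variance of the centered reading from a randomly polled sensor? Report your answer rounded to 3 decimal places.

37.194

Per component, A: μ=-2.3, E[X²]=26.45; B: μ=-1.7, E[X²]=34.25; C: μ=4.4, E[X²]=46.4; D: μ=8.5, E[X²]=83.8533.
E[X] = 0.1·-2.3 + 0.2·-1.7 + 0.6·4.4 + 0.1·8.5 = 2.92.
E[X²] = 0.1·26.45 + 0.2·34.25 + 0.6·46.4 + 0.1·83.8533 = 45.7203.
Var(X) = E[X²] − (E[X])² = 45.7203 − 8.5264 = 37.1939.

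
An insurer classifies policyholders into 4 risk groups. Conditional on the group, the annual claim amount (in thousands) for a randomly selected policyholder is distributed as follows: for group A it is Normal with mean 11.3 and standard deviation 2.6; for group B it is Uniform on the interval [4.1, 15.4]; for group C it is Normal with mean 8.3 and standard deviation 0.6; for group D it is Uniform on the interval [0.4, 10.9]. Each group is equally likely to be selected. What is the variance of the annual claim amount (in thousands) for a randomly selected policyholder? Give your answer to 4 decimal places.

11.0658

Per component, A: μ=11.3, E[X²]=134.45; B: μ=9.75, E[X²]=105.703; C: μ=8.3, E[X²]=69.25; D: μ=5.65, E[X²]=41.11.
E[X] = 0.25·11.3 + 0.25·9.75 + 0.25·8.3 + 0.25·5.65 = 8.75.
E[X²] = 0.25·134.45 + 0.25·105.703 + 0.25·69.25 + 0.25·41.11 = 87.6283.
Var(X) = E[X²] − (E[X])² = 87.6283 − 76.5625 = 11.0658.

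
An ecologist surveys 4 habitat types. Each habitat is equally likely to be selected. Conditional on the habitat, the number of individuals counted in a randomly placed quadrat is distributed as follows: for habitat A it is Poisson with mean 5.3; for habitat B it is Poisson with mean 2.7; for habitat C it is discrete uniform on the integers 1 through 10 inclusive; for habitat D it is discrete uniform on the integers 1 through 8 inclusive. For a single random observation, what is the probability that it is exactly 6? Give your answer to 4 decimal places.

Conditional on each habitat, P(X = 6): A: 0.15366; B: 0.0361622; C: 0.1; D: 0.125.
By total probability, P(X = 6) = 0.25·0.15366 + 0.25·0.0361622 + 0.25·0.1 + 0.25·0.125 = 0.103706.

0.1037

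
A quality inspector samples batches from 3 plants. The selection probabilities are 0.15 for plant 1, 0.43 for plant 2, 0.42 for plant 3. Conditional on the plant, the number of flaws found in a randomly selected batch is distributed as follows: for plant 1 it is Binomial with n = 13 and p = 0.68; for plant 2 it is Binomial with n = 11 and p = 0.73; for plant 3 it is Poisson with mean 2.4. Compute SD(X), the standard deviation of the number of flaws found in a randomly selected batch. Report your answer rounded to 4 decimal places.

Per component, 1: μ=8.84, E[X²]=80.9744; 2: μ=8.03, E[X²]=66.649; 3: μ=2.4, E[X²]=8.16.
E[X] = 0.15·8.84 + 0.43·8.03 + 0.42·2.4 = 5.7869.
E[X²] = 0.15·80.9744 + 0.43·66.649 + 0.42·8.16 = 44.2324.
Var(X) = E[X²] − (E[X])² = 44.2324 − 33.4882 = 10.7442.
SD(X) = √10.7442 = 3.27784.

3.2778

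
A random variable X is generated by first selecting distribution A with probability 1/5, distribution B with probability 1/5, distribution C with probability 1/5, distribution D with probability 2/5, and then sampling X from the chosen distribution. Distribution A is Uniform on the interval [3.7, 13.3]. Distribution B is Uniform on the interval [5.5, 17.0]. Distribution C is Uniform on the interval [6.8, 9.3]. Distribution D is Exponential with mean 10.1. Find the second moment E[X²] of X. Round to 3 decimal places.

138.175

For each component E[X²] = Var + (mean)², giving A: 79.93; B: 137.583; C: 65.3233; D: 204.02.
Overall E[X²] = 0.2·79.93 + 0.2·137.583 + 0.2·65.3233 + 0.4·204.02 = 138.175.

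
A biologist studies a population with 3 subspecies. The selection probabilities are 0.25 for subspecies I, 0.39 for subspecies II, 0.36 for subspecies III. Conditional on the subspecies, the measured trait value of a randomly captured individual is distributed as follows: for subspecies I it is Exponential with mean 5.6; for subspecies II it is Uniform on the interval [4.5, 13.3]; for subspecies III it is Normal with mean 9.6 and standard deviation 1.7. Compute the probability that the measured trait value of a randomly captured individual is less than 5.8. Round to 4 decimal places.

0.2234

Conditional on each subspecies, P(X < 5.8): I: 0.645027; II: 0.147727; III: 0.012699.
By total probability, P(X < 5.8) = 0.25·0.645027 + 0.39·0.147727 + 0.36·0.012699 = 0.223442.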